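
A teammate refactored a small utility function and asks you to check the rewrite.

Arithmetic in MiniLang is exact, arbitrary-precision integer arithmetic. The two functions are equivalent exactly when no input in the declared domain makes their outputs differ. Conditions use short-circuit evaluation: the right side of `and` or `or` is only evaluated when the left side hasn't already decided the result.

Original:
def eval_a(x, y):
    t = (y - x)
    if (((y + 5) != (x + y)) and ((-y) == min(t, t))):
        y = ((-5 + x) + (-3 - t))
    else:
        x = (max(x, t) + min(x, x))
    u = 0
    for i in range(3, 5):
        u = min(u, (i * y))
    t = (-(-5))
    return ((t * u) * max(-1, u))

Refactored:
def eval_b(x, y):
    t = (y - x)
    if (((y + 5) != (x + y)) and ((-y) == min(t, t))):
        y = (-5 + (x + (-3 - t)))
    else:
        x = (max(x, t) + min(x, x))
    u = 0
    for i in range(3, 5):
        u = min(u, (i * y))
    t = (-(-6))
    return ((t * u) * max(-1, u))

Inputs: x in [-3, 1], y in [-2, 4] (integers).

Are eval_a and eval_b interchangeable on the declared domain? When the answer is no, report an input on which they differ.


There is a counterexample at x=-3, y=-2: 40 on one side, 48 on the other.
eval_a: t becomes 1; next (((y + 5) != (x + y)) and ((-y) == min(t, t))) evaluates to false; next x becomes -2; next u becomes 0; next at i=3:; next u becomes -6; next at i=4:; next u becomes -8; next t becomes 5; next final value 40
eval_b: t becomes 1; next (((y + 5) != (x + y)) and ((-y) == min(t, t))) evaluates to false; next x becomes -2; next u becomes 0; next at i=3:; next u becomes -6; next at i=4:; next u becomes -8; next t becomes 6; next final value 48
verdict: not equivalent; witness: x=-3, y=-2


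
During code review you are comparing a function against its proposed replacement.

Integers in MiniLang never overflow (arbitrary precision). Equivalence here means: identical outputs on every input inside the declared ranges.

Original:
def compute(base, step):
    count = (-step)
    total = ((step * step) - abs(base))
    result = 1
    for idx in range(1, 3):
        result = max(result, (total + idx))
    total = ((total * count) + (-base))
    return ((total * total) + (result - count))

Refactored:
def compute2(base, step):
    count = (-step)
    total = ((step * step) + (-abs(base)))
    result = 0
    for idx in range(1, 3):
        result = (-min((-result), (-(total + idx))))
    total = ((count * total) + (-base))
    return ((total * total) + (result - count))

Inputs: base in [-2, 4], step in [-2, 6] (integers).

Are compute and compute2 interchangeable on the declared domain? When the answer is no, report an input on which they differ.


Try base=-2, step=0.
compute: count becomes 0; next total becomes -2; next result becomes 1; next at idx=1:; next result becomes 1; next at idx=2:; next result becomes 1; next total becomes 2; next final value 5
compute2: count becomes 0; next total becomes -2; next result becomes 0; next at idx=1:; next result becomes 0; next at idx=2:; next result becomes 0; next total becomes 2; next final value 4
5 against 4: the behavior changed.
verdict: not equivalent; witness: base=-2, step=0


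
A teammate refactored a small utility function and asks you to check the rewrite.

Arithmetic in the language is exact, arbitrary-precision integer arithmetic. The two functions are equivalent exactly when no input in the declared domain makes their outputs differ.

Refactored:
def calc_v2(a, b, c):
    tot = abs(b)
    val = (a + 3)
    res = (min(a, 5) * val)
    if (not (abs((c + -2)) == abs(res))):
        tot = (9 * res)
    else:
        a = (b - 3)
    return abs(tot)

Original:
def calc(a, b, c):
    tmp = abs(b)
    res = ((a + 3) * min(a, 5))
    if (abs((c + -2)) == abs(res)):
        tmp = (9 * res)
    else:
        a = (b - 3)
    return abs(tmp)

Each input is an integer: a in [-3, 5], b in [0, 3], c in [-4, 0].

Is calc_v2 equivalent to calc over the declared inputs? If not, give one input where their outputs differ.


Take a=-3, b=1, c=-4.
calc: tmp=1, then res=0, then (abs((c + -2)) == abs(res)) is false, then a=-2, then returns 1
calc_v2: tot=1, then val=0, then res=0, then (not (abs((c + -2)) == abs(res))) is true, then tot=0, then returns 0
1 != 0, so the rewrite changes behavior.
verdict: not equivalent; witness: a=-3, b=1, c=-4


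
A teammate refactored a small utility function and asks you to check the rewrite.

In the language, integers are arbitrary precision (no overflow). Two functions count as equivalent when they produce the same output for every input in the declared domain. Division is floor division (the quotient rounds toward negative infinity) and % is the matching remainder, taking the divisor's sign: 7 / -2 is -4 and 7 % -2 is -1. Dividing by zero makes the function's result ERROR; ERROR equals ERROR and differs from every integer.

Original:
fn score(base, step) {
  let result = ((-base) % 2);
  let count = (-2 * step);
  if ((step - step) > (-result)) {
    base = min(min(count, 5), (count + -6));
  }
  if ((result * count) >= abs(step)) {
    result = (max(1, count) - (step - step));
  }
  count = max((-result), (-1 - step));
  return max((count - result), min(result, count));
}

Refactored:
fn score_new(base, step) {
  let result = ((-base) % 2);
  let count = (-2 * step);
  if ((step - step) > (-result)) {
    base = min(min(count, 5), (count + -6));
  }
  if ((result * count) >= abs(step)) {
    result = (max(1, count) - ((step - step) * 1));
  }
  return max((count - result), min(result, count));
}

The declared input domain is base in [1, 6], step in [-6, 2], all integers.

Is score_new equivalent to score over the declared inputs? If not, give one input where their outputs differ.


At base=1, step=-6: score gives 5, score_new gives 12.
verdict: not equivalent; witness: base=1, step=-6


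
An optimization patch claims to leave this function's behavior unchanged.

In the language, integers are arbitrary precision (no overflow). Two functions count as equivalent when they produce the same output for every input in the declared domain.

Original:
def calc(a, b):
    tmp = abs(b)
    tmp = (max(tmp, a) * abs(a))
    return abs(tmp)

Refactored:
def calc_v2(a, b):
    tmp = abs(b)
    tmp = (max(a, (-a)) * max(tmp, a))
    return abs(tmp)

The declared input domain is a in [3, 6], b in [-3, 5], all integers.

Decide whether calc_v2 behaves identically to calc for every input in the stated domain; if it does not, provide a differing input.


Although min/max/abs usage differs, 36/36 inputs agree.
verdict: equivalent


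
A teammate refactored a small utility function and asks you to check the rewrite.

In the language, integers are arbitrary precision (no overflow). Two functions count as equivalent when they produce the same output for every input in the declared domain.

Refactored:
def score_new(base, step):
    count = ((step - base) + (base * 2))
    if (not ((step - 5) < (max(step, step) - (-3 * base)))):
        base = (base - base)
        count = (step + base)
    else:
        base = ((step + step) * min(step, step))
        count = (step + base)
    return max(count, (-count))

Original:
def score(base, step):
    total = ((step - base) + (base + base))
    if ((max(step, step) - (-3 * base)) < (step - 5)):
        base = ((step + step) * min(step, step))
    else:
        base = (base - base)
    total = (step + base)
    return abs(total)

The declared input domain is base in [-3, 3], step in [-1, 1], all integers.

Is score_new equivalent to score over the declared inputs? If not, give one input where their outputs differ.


These are not equivalent — on base=-3, step=1 the outputs split (3 vs 1).
score: total := -2 | ((max(step, step) - (-3 * base)) < (step - 5)): true | base := 2 | total := 3 | result 3
score_new: count := -2 | (not ((step - 5) < (max(step, step) - (-3 * base)))): true | base := 0 | count := 1 | result 1
verdict: not equivalent; witness: base=-3, step=1


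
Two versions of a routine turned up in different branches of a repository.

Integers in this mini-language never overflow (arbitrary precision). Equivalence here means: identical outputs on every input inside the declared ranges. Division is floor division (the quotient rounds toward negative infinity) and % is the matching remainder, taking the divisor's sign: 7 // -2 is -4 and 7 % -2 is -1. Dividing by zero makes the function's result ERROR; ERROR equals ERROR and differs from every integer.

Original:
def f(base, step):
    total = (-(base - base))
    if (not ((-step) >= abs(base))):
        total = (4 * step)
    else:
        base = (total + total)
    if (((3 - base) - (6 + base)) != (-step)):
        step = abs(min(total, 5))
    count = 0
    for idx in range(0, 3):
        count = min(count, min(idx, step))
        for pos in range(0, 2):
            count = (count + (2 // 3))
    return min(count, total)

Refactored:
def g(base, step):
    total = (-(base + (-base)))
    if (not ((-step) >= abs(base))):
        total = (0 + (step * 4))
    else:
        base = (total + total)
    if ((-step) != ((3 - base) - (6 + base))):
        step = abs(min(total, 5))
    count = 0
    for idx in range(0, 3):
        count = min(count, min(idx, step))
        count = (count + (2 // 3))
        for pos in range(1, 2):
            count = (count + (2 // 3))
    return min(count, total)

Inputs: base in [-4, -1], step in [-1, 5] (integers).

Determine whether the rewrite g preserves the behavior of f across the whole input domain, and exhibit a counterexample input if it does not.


Reading the diff, among the changes: constant usage differs; loop structure differs; arithmetic usage differs; statement counts differ.
As a probe, take base=-4, step=3: f runs total becomes 0; next (not ((-step) >= abs(base))) evaluates to true; next total becomes 12; next (((3 - base) - (6 + base)) != (-step)) evaluates to true; next step becomes 5; next count becomes 0; next at idx=0:; next count becomes 0; next at pos=0:; next count becomes 0; next at pos=1:; next count becomes 0; next at idx=1:; next count becomes 0; next at pos=0:; next count becomes 0; next at pos=1:; next count becomes 0; next at idx=2:; next count becomes 0; next at pos=0:; next count becomes 0; next at pos=1:; next count becomes 0; next final value 0; g runs total becomes 0; next (not ((-step) >= abs(base))) evaluates to true; next total becomes 12; next ((-step) != ((3 - base) - (6 + base))) evaluates to true; next step becomes 5; next count becomes 0; next at idx=0:; next count becomes 0; next count becomes 0; next at pos=1:; next count becomes 0; next at idx=1:; next count becomes 0; next count becomes 0; next at pos=1:; next count becomes 0; next at idx=2:; next count becomes 0; next count becomes 0; next at pos=1:; next count becomes 0; next final value 0; both end at 0.
Every one of the 28 inputs gives matching results.
verdict: equivalent


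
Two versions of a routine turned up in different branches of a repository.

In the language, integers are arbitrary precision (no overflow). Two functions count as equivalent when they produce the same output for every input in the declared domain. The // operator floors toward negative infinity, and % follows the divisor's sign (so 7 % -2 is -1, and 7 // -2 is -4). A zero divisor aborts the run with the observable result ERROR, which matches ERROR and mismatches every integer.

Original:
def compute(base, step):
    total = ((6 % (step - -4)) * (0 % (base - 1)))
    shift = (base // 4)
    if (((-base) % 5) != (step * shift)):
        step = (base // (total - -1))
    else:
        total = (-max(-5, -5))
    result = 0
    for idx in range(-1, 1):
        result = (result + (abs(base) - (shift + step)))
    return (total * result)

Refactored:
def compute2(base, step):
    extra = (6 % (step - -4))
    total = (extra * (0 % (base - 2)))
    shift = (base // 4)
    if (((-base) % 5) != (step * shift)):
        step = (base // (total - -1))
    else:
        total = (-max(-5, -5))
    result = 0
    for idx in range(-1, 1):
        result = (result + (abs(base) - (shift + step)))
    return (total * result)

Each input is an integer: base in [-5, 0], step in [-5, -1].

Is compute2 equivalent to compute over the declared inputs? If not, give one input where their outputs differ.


The one real change (`1` became `2`) has no effect anywhere in the declared ranges; all 30 inputs agree.
verdict: equivalent


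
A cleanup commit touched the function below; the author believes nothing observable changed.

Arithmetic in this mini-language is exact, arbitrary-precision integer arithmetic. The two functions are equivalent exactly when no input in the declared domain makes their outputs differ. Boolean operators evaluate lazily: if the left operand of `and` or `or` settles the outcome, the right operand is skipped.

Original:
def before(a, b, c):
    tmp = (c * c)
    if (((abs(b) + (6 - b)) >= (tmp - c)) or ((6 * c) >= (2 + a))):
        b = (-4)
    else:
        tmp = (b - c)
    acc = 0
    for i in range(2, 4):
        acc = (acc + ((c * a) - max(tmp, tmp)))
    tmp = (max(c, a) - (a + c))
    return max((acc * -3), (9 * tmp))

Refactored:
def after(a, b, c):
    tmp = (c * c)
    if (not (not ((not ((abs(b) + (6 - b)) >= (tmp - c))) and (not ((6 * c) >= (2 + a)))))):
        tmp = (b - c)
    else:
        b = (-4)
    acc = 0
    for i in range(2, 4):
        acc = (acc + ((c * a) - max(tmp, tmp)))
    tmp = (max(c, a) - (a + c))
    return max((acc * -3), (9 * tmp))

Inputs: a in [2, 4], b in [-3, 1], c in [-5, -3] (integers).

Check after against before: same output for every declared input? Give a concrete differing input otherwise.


Side by side, the visible changes include: boolean connective usage differs.
Spot check at a=3, b=1, c=-5 — before: tmp = 25; (((abs(b) + (6 - b)) >= (tmp - c)) or ((6 * c) >= (2 + a))) -> false; tmp = 6; acc = 0; [i=2]; acc = -21; [i=3]; acc = -42; tmp = 5; return 126. after: tmp = 25; (not (not ((not ((abs(b) + (6 - b)) >= (tmp - c))) and (not ((6 * c) >= (2 + a)))))) -> true; tmp = 6; acc = 0; [i=2]; acc = -21; [i=3]; acc = -42; tmp = 5; return 126. Both give 126.
Sweeping the whole domain (45 inputs) finds no disagreement.
verdict: equivalent


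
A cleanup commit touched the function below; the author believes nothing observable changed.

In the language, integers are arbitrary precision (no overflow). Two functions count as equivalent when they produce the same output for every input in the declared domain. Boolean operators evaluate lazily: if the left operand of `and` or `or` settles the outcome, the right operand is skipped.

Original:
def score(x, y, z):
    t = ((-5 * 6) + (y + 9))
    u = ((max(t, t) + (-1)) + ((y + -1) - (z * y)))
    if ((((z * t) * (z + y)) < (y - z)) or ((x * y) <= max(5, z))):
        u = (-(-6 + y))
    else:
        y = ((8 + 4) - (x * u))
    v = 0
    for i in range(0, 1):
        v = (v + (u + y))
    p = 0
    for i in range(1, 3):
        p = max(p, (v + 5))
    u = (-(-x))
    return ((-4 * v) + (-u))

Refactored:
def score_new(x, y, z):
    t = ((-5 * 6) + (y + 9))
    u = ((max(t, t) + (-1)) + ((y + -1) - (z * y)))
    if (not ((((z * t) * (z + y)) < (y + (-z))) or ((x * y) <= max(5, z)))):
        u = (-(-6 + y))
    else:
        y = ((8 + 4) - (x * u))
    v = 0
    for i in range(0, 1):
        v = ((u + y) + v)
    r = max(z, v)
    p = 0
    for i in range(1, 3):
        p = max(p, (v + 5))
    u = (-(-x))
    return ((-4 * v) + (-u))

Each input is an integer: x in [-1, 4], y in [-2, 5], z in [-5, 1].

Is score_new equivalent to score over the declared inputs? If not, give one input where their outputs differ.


x=-1, y=-2, z=-5 yields -23 from score but 249 from score_new.
verdict: not equivalent; witness: x=-1, y=-2, z=-5


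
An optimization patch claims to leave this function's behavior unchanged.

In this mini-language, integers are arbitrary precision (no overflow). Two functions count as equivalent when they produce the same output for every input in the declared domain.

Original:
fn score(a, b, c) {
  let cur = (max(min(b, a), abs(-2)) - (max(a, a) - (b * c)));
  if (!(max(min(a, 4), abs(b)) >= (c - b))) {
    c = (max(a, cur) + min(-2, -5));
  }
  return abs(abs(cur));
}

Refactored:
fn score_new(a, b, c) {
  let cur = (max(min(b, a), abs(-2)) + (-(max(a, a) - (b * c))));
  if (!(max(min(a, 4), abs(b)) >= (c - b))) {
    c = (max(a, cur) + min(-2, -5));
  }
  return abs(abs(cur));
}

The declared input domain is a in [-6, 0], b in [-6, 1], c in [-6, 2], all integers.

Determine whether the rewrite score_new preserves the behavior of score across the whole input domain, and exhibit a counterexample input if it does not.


Comparing the listings, the differences include: arithmetic usage differs.
As a probe, take a=-1, b=-5, c=-1: score runs cur=8, then (!(max(min(a, 4), abs(b)) >= (c - b))) is false, then returns 8; score_new runs cur=8, then (!(max(min(a, 4), abs(b)) >= (c - b))) is false, then returns 8; both end at 8.
Checked all 504 inputs in the declared domain: the outputs agree on every one.
verdict: equivalent


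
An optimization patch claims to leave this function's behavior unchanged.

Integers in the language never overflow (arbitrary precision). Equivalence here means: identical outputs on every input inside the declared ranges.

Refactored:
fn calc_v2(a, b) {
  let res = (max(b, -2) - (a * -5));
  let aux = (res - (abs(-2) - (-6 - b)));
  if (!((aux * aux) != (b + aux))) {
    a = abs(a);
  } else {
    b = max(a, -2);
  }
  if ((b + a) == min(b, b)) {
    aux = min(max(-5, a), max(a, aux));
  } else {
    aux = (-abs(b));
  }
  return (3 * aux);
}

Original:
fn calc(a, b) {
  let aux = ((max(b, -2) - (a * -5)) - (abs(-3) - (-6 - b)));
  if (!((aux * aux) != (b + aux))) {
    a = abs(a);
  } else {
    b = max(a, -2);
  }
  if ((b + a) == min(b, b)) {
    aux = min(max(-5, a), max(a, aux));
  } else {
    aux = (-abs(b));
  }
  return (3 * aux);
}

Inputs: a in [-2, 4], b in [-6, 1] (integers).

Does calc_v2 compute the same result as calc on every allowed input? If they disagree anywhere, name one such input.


Try a=2, b=0.
calc: aux=1, then (!((aux * aux) != (b + aux))) is true, then a=2, then ((b + a) == min(b, b)) is false, then aux=0, then returns 0
calc_v2: res=10, then aux=2, then (!((aux * aux) != (b + aux))) is false, then b=2, then ((b + a) == min(b, b)) is false, then aux=-2, then returns -6
0 against -6: the behavior changed.
verdict: not equivalent; witness: a=2, b=0


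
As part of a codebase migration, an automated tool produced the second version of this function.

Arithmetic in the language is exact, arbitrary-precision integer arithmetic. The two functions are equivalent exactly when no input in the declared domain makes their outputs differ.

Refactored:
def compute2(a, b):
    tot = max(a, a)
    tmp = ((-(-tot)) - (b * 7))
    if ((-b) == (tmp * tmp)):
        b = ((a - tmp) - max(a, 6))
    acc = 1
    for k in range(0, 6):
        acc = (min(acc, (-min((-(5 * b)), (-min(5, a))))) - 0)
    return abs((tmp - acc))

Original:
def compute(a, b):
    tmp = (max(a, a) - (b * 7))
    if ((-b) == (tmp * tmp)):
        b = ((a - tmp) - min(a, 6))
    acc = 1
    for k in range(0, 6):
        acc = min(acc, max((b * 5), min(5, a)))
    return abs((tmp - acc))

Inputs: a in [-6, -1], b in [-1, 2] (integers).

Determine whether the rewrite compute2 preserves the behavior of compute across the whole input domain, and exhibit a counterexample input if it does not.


Not equivalent: a=-6, b=-1 separates them (6 vs 7).
compute: tmp becomes 1; next ((-b) == (tmp * tmp)) evaluates to true; next b becomes -1; next acc becomes 1; next at k=0:; next acc becomes -5; next at k=1:; next acc becomes -5; next at k=2:; next acc becomes -5; next at k=3:; next acc becomes -5; next at k=4:; next acc becomes -5; next at k=5:; next acc becomes -5; next final value 6
compute2: tot becomes -6; next tmp becomes 1; next ((-b) == (tmp * tmp)) evaluates to true; next b becomes -13; next acc becomes 1; next at k=0:; next acc becomes -6; next at k=1:; next acc becomes -6; next at k=2:; next acc becomes -6; next at k=3:; next acc becomes -6; next at k=4:; next acc becomes -6; next at k=5:; next acc becomes -6; next final value 7
verdict: not equivalent; witness: a=-6, b=-1


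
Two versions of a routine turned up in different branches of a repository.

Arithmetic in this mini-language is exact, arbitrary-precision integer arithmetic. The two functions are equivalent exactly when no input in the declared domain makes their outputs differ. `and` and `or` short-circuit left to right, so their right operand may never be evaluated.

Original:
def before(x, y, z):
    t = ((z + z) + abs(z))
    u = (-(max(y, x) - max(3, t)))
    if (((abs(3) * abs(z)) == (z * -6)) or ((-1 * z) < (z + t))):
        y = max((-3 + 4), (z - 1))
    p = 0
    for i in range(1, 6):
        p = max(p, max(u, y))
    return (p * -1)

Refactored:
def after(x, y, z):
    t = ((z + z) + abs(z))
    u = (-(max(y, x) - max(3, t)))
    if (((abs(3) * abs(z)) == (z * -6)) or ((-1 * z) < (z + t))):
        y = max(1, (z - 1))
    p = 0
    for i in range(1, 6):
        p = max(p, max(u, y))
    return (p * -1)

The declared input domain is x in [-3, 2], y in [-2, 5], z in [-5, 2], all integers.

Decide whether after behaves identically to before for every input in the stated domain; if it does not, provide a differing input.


Side by side, the visible changes include: arithmetic usage differs; and constant usage differs.
Tracing x=-2, y=4, z=-1: before: t = -1; u = -1; (((abs(3) * abs(z)) == (z * -6)) or ((-1 * z) < (z + t))) -> false; p = 0; [i=1]; p = 4; [i=2]; p = 4; [i=3]; p = 4; [i=4]; p = 4; [i=5]; p = 4; return -4 | after: t = -1; u = -1; (((abs(3) * abs(z)) == (z * -6)) or ((-1 * z) < (z + t))) -> false; p = 0; [i=1]; p = 4; [i=2]; p = 4; [i=3]; p = 4; [i=4]; p = 4; [i=5]; p = 4; return -4 — matching result -4.
An exhaustive pass over the 384 declared inputs shows identical outputs.
verdict: equivalent


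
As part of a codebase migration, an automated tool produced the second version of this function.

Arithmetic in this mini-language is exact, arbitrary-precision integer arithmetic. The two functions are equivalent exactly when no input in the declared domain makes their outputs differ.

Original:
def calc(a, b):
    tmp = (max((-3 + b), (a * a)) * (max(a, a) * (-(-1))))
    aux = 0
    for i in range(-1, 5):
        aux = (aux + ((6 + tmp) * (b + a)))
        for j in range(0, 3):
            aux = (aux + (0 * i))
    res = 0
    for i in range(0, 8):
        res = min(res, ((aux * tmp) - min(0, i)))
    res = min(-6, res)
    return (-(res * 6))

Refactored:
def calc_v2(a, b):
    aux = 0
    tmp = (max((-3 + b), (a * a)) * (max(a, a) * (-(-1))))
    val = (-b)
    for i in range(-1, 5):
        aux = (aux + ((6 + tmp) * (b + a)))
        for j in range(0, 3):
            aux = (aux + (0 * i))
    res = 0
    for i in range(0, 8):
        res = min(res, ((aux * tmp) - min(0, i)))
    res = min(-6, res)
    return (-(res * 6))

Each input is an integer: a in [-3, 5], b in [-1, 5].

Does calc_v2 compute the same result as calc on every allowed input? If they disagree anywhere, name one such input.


Although statement counts differ; also local variable names differ, 63/63 inputs agree.
verdict: equivalent


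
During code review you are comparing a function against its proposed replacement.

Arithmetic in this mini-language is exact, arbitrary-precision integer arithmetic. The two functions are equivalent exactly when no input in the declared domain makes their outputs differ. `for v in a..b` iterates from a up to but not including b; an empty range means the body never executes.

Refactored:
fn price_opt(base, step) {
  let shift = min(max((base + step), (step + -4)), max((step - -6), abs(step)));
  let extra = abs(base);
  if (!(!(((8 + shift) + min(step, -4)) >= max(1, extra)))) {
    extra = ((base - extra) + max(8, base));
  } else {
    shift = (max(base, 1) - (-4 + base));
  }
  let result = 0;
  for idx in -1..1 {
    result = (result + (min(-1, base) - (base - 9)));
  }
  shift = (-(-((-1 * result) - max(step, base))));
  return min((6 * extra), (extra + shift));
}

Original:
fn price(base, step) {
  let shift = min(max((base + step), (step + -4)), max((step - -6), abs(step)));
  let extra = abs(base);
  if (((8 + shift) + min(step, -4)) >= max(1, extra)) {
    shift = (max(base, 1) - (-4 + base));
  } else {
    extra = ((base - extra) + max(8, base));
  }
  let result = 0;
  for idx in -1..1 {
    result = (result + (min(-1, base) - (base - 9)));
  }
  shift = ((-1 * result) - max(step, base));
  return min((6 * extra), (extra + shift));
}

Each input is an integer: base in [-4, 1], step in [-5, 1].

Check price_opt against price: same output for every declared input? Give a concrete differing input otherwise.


Consider the input base=-4, step=-5.
price: shift := -9 | extra := 4 | (((8 + shift) + min(step, -4)) >= max(1, extra)): false | extra := 0 | result := 0 | iter idx=-1: | result := 9 | iter idx=0: | result := 18 | shift := -14 | result -14
price_opt: shift := -9 | extra := 4 | (!(!(((8 + shift) + min(step, -4)) >= max(1, extra)))): false | shift := 9 | result := 0 | iter idx=-1: | result := 9 | iter idx=0: | result := 18 | shift := -14 | result -10
-14 and -10 differ, so these are not the same function on this domain.
verdict: not equivalent; witness: base=-4, step=-5


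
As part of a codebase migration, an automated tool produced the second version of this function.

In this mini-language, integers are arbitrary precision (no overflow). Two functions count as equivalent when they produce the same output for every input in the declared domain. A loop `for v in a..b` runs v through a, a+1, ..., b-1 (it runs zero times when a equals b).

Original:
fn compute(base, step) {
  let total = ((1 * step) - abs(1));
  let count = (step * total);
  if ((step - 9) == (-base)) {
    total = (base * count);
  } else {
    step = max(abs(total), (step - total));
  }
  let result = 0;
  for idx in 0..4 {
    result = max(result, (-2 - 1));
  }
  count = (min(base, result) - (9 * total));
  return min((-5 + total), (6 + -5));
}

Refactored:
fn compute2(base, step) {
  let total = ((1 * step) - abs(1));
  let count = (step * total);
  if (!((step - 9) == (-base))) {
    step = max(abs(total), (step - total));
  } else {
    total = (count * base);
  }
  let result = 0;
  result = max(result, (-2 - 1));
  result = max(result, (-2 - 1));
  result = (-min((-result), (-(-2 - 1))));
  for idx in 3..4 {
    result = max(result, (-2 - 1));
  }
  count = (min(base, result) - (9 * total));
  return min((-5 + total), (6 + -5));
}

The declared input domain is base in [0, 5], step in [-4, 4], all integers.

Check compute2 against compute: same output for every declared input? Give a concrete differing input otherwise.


Behavior is preserved: although boolean connective usage differs; arithmetic usage differs; statement counts differ; constant usage differs; loop structure differs; min/max/abs usage differs, the outputs never diverge.
One worked example (base=1, step=-2) — compute: total = -3; count = 6; ((step - 9) == (-base)) -> false; step = 3; result = 0; [idx=0]; result = 0; [idx=1]; result = 0; [idx=2]; result = 0; [idx=3]; result = 0; count = 27; return -8; compute2: total = -3; count = 6; (!((step - 9) == (-base))) -> true; step = 3; result = 0; result = 0; result = 0; result = 0; [idx=3]; result = 0; count = 27; return -8; agreement on -8.
Across all 54 domain points the two functions coincide.
verdict: equivalent


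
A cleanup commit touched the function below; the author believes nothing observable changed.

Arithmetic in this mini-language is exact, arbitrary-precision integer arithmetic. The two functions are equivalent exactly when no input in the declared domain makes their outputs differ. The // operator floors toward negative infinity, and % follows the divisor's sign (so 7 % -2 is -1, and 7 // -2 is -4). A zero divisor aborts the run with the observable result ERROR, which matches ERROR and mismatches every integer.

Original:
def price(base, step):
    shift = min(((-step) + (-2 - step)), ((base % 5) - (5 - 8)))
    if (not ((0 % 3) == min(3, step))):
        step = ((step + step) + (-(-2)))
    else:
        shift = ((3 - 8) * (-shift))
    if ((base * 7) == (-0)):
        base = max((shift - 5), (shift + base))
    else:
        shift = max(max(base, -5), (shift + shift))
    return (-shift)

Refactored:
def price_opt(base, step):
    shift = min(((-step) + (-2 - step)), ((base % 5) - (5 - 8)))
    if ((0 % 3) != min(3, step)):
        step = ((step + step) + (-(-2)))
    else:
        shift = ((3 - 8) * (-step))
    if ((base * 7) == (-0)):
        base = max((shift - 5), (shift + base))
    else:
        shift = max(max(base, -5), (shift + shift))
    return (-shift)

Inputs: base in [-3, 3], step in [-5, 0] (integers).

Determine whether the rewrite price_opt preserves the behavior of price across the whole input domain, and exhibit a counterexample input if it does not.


There is a counterexample at base=-3, step=0: 3 on one side, 0 on the other.
price: shift = -2; (not ((0 % 3) == min(3, step))) -> false; shift = -10; ((base * 7) == (-0)) -> false; shift = -3; return 3
price_opt: shift = -2; ((0 % 3) != min(3, step)) -> false; shift = 0; ((base * 7) == (-0)) -> false; shift = 0; return 0
verdict: not equivalent; witness: base=-3, step=0


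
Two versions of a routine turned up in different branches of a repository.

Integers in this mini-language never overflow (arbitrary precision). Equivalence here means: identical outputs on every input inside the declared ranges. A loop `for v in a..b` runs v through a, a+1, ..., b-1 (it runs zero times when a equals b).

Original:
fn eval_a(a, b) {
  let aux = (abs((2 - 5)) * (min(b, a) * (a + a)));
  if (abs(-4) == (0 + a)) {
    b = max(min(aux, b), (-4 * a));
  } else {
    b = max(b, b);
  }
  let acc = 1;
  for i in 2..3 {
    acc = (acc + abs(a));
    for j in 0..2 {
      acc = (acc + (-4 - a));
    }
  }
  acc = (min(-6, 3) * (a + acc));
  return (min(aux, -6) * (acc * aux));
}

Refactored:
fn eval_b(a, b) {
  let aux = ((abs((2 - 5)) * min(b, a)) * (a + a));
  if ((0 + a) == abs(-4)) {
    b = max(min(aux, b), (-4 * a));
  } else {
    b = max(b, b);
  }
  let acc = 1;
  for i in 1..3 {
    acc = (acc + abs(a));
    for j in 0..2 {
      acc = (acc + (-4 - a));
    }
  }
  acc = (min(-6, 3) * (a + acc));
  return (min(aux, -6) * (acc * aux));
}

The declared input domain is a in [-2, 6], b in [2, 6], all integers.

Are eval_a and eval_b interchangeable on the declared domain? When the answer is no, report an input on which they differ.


These are not equivalent — on a=-2, b=2 the outputs split (-2592 vs -4320).
eval_a: aux := 24 | (abs(-4) == (0 + a)): false | b := 2 | acc := 1 | iter i=2: | acc := 3 | iter j=0: | acc := 1 | iter j=1: | acc := -1 | acc := 18 | result -2592
eval_b: aux := 24 | ((0 + a) == abs(-4)): false | b := 2 | acc := 1 | iter i=1: | acc := 3 | iter j=0: | acc := 1 | iter j=1: | acc := -1 | iter i=2: | acc := 1 | iter j=0: | acc := -1 | iter j=1: | acc := -3 | acc := 30 | result -4320
verdict: not equivalent; witness: a=-2, b=2


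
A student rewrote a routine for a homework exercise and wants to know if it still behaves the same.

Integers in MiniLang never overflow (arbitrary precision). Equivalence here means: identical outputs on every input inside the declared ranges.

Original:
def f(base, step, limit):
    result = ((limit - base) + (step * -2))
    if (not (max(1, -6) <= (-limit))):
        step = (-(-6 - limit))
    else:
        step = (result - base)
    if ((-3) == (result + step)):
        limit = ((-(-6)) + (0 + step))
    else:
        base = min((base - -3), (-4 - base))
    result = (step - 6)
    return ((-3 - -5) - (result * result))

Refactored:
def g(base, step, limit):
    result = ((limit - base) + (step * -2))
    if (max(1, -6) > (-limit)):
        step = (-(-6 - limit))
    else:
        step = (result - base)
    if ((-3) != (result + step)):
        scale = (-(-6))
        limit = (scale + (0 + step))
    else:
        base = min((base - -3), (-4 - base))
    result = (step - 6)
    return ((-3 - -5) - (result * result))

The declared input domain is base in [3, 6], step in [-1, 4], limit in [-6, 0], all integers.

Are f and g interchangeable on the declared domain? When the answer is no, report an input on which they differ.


The edit looks behavioral (`((-3) == (result + step))` became `((-3) != (result + step))`), but over these ranges it never changes the outcome.
Spot check at base=4, step=-1, limit=-4 — f: result := -6 | (not (max(1, -6) <= (-limit))): false | step := -10 | ((-3) == (result + step)): false | base := -8 | result := -16 | result -254. g: result := -6 | (max(1, -6) > (-limit)): false | step := -10 | ((-3) != (result + step)): true | scale := 6 | limit := -4 | result := -16 | result -254. Both give -254.
An exhaustive pass over the 168 declared inputs shows identical outputs.
verdict: equivalent


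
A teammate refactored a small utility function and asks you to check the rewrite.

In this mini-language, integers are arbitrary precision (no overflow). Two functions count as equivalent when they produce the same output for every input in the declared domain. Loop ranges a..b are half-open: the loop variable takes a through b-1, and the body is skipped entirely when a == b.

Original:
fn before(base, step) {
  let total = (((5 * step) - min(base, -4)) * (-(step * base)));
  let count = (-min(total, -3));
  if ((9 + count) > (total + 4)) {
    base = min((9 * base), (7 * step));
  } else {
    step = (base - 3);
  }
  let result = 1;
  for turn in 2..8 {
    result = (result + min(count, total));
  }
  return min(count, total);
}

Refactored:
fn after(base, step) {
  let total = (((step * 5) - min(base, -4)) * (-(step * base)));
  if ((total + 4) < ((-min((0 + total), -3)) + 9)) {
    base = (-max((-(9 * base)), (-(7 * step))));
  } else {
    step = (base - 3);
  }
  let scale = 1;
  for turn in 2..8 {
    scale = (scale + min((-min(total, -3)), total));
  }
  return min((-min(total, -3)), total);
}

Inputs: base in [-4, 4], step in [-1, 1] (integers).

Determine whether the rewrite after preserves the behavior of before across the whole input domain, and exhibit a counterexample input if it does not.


Although min/max/abs usage differs, comparison usage differs, local variable names differ, statement counts differ, constant usage differs, arithmetic usage differs, 27/27 inputs agree.
verdict: equivalent


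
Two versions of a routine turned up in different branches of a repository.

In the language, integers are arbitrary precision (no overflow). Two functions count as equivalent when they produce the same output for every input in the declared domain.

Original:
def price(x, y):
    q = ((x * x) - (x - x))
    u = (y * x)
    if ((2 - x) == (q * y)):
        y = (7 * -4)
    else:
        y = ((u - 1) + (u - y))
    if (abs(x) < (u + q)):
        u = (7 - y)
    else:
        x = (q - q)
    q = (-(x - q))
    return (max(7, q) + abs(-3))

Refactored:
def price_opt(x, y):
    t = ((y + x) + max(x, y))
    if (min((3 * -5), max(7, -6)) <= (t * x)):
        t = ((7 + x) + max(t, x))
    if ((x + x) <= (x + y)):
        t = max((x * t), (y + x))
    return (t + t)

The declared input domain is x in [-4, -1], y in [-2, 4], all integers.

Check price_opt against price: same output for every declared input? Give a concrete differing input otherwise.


x=-4, y=-2 yields 23 from price but 8 from price_opt.
verdict: not equivalent; witness: x=-4, y=-2


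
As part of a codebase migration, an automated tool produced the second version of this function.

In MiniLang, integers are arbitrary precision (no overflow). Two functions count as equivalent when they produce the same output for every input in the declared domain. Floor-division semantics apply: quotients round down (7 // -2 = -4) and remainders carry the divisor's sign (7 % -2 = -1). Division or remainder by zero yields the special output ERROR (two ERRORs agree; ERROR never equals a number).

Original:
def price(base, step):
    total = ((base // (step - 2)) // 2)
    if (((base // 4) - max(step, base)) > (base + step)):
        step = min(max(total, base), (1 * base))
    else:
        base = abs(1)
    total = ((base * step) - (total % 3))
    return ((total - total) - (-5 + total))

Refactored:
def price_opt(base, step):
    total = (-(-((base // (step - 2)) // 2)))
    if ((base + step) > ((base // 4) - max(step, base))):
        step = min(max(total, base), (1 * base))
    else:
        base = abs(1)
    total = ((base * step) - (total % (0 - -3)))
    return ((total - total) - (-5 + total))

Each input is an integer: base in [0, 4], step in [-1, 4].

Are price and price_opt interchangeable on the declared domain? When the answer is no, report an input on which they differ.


Take base=0, step=-1.
price: total := 0 | (((base // 4) - max(step, base)) > (base + step)): true | step := 0 | total := 0 | result 5
price_opt: total := 0 | ((base + step) > ((base // 4) - max(step, base))): false | base := 1 | total := -1 | result 6
5 vs 6 — the two versions disagree here.
verdict: not equivalent; witness: base=0, step=-1


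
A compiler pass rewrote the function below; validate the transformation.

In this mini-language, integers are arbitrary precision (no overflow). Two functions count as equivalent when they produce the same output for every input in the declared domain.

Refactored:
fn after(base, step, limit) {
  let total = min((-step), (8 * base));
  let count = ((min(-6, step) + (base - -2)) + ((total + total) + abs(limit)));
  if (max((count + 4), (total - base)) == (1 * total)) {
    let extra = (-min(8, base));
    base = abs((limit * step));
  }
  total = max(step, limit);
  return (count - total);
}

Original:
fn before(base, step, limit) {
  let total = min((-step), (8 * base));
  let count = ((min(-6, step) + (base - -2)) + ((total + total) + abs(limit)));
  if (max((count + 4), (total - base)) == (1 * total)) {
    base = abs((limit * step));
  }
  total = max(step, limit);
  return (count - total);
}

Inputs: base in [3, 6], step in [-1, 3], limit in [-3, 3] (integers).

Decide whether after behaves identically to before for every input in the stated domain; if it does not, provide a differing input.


The two are interchangeable: constant usage differs, statement counts differ, min/max/abs usage differs, local variable names differ, and every declared input agrees.
Tracing base=4, step=0, limit=3: before: total becomes 0; next count becomes 3; next (max((count + 4), (total - base)) == (1 * total)) evaluates to false; next total becomes 3; next final value 0 | after: total becomes 0; next count becomes 3; next (max((count + 4), (total - base)) == (1 * total)) evaluates to false; next total becomes 3; next final value 0 — matching result 0.
Every one of the 140 inputs gives matching results.
verdict: equivalent


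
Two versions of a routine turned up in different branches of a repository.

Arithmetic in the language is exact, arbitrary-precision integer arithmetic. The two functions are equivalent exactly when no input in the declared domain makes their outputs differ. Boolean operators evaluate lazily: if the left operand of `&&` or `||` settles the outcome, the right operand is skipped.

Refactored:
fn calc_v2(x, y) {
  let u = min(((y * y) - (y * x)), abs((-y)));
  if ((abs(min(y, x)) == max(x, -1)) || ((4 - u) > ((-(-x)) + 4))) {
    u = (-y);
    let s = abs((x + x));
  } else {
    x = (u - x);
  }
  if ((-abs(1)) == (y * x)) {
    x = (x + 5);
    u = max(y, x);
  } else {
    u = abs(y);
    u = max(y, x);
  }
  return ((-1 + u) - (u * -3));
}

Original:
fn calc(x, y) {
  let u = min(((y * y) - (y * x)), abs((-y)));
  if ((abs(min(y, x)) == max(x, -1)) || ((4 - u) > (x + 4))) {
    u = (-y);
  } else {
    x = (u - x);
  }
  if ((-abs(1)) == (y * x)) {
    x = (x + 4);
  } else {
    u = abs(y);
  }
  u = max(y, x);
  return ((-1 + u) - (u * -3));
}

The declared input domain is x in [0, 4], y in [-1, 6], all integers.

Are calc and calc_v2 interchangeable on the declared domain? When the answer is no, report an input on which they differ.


There is a counterexample at x=0, y=-1: 19 on one side, 23 on the other.
calc: u = 1; ((abs(min(y, x)) == max(x, -1)) || ((4 - u) > (x + 4))) -> false; x = 1; ((-abs(1)) == (y * x)) -> true; x = 5; u = 5; return 19
calc_v2: u = 1; ((abs(min(y, x)) == max(x, -1)) || ((4 - u) > ((-(-x)) + 4))) -> false; x = 1; ((-abs(1)) == (y * x)) -> true; x = 6; u = 6; return 23
verdict: not equivalent; witness: x=0, y=-1
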